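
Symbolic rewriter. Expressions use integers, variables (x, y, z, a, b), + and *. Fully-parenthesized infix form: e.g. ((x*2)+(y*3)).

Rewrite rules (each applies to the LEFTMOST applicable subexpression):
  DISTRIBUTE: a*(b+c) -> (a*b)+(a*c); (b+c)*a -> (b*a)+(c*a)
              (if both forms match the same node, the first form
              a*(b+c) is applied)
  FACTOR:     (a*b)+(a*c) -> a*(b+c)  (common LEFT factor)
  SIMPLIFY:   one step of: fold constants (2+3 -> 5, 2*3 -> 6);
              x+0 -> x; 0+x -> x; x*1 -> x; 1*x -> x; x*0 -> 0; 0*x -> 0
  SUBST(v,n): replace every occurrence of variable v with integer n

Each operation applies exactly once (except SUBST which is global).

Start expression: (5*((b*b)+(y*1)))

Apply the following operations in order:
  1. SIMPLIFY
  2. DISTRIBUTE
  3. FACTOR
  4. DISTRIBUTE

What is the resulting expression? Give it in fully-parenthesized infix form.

Answer: ((5*(b*b))+(5*y))

Derivation:
Start: (5*((b*b)+(y*1)))
Apply SIMPLIFY at RR (target: (y*1)): (5*((b*b)+(y*1))) -> (5*((b*b)+y))
Apply DISTRIBUTE at root (target: (5*((b*b)+y))): (5*((b*b)+y)) -> ((5*(b*b))+(5*y))
Apply FACTOR at root (target: ((5*(b*b))+(5*y))): ((5*(b*b))+(5*y)) -> (5*((b*b)+y))
Apply DISTRIBUTE at root (target: (5*((b*b)+y))): (5*((b*b)+y)) -> ((5*(b*b))+(5*y))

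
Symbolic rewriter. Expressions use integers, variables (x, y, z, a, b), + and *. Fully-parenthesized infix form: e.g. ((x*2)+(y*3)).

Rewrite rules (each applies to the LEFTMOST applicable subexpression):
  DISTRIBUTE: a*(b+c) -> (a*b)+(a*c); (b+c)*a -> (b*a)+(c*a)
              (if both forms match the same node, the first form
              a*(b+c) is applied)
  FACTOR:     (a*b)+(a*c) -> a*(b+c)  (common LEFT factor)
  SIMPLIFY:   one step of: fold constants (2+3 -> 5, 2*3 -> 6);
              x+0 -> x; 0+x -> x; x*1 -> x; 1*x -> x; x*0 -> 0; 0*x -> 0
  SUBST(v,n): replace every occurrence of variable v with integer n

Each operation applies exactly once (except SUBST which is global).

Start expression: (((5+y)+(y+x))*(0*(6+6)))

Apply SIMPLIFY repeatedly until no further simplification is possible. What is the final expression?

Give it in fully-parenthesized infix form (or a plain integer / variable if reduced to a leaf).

Answer: 0

Derivation:
Start: (((5+y)+(y+x))*(0*(6+6)))
Step 1: at R: (0*(6+6)) -> 0; overall: (((5+y)+(y+x))*(0*(6+6))) -> (((5+y)+(y+x))*0)
Step 2: at root: (((5+y)+(y+x))*0) -> 0; overall: (((5+y)+(y+x))*0) -> 0
Fixed point: 0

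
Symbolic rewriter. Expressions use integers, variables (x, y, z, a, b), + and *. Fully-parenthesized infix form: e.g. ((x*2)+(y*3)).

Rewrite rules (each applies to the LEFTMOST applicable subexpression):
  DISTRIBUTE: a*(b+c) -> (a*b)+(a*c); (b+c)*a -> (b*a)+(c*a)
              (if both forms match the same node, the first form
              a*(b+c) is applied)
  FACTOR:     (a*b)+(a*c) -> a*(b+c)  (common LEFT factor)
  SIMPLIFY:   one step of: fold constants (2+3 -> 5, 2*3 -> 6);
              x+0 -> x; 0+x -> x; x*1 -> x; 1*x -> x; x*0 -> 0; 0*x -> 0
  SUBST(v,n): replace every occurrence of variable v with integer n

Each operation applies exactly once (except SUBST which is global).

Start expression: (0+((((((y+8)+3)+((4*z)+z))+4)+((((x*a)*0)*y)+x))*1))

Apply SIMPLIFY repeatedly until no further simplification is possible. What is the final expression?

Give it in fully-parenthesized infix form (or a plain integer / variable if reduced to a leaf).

Start: (0+((((((y+8)+3)+((4*z)+z))+4)+((((x*a)*0)*y)+x))*1))
Step 1: at root: (0+((((((y+8)+3)+((4*z)+z))+4)+((((x*a)*0)*y)+x))*1)) -> ((((((y+8)+3)+((4*z)+z))+4)+((((x*a)*0)*y)+x))*1); overall: (0+((((((y+8)+3)+((4*z)+z))+4)+((((x*a)*0)*y)+x))*1)) -> ((((((y+8)+3)+((4*z)+z))+4)+((((x*a)*0)*y)+x))*1)
Step 2: at root: ((((((y+8)+3)+((4*z)+z))+4)+((((x*a)*0)*y)+x))*1) -> (((((y+8)+3)+((4*z)+z))+4)+((((x*a)*0)*y)+x)); overall: ((((((y+8)+3)+((4*z)+z))+4)+((((x*a)*0)*y)+x))*1) -> (((((y+8)+3)+((4*z)+z))+4)+((((x*a)*0)*y)+x))
Step 3: at RLL: ((x*a)*0) -> 0; overall: (((((y+8)+3)+((4*z)+z))+4)+((((x*a)*0)*y)+x)) -> (((((y+8)+3)+((4*z)+z))+4)+((0*y)+x))
Step 4: at RL: (0*y) -> 0; overall: (((((y+8)+3)+((4*z)+z))+4)+((0*y)+x)) -> (((((y+8)+3)+((4*z)+z))+4)+(0+x))
Step 5: at R: (0+x) -> x; overall: (((((y+8)+3)+((4*z)+z))+4)+(0+x)) -> (((((y+8)+3)+((4*z)+z))+4)+x)
Fixed point: (((((y+8)+3)+((4*z)+z))+4)+x)

Answer: (((((y+8)+3)+((4*z)+z))+4)+x)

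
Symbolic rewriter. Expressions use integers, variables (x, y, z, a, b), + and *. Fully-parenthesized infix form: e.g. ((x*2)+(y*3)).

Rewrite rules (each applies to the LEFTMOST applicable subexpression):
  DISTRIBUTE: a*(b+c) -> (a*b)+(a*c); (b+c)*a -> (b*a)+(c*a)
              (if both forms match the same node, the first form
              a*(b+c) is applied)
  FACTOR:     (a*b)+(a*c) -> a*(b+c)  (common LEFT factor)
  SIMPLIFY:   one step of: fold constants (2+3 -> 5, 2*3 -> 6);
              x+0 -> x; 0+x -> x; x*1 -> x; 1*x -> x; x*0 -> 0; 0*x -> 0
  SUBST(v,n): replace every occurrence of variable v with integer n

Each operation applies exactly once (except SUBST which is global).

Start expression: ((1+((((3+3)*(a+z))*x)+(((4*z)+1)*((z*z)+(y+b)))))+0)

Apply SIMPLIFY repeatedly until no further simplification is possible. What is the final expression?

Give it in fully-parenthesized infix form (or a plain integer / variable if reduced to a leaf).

Answer: (1+(((6*(a+z))*x)+(((4*z)+1)*((z*z)+(y+b)))))

Derivation:
Start: ((1+((((3+3)*(a+z))*x)+(((4*z)+1)*((z*z)+(y+b)))))+0)
Step 1: at root: ((1+((((3+3)*(a+z))*x)+(((4*z)+1)*((z*z)+(y+b)))))+0) -> (1+((((3+3)*(a+z))*x)+(((4*z)+1)*((z*z)+(y+b))))); overall: ((1+((((3+3)*(a+z))*x)+(((4*z)+1)*((z*z)+(y+b)))))+0) -> (1+((((3+3)*(a+z))*x)+(((4*z)+1)*((z*z)+(y+b)))))
Step 2: at RLLL: (3+3) -> 6; overall: (1+((((3+3)*(a+z))*x)+(((4*z)+1)*((z*z)+(y+b))))) -> (1+(((6*(a+z))*x)+(((4*z)+1)*((z*z)+(y+b)))))
Fixed point: (1+(((6*(a+z))*x)+(((4*z)+1)*((z*z)+(y+b)))))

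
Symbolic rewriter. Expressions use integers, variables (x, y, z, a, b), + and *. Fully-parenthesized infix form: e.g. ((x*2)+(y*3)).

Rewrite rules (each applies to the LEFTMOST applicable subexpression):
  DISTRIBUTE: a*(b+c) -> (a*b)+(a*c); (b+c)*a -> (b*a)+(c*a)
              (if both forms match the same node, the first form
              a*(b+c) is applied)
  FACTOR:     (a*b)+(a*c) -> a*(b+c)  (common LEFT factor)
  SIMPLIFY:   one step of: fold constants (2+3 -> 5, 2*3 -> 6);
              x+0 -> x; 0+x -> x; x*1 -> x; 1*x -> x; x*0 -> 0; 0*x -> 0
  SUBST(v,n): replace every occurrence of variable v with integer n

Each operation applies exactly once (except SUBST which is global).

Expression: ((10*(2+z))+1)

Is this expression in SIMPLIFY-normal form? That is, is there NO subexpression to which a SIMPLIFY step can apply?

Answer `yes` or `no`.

Expression: ((10*(2+z))+1)
Scanning for simplifiable subexpressions (pre-order)...
  at root: ((10*(2+z))+1) (not simplifiable)
  at L: (10*(2+z)) (not simplifiable)
  at LR: (2+z) (not simplifiable)
Result: no simplifiable subexpression found -> normal form.

Answer: yes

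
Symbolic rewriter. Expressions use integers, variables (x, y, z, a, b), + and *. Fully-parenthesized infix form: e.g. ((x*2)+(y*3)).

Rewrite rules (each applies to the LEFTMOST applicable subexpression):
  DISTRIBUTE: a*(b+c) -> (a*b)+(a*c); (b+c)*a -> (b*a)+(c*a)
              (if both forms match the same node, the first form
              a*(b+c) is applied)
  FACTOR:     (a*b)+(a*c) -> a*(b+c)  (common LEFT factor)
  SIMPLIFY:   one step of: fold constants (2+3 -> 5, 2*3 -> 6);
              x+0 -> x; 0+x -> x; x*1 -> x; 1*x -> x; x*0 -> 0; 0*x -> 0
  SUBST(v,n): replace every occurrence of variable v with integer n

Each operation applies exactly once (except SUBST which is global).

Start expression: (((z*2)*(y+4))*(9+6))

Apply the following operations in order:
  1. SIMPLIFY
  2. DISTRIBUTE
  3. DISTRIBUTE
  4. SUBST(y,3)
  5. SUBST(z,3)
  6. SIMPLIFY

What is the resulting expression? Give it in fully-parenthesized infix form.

Answer: (((6*3)*15)+(((3*2)*4)*15))

Derivation:
Start: (((z*2)*(y+4))*(9+6))
Apply SIMPLIFY at R (target: (9+6)): (((z*2)*(y+4))*(9+6)) -> (((z*2)*(y+4))*15)
Apply DISTRIBUTE at L (target: ((z*2)*(y+4))): (((z*2)*(y+4))*15) -> ((((z*2)*y)+((z*2)*4))*15)
Apply DISTRIBUTE at root (target: ((((z*2)*y)+((z*2)*4))*15)): ((((z*2)*y)+((z*2)*4))*15) -> ((((z*2)*y)*15)+(((z*2)*4)*15))
Apply SUBST(y,3): ((((z*2)*y)*15)+(((z*2)*4)*15)) -> ((((z*2)*3)*15)+(((z*2)*4)*15))
Apply SUBST(z,3): ((((z*2)*3)*15)+(((z*2)*4)*15)) -> ((((3*2)*3)*15)+(((3*2)*4)*15))
Apply SIMPLIFY at LLL (target: (3*2)): ((((3*2)*3)*15)+(((3*2)*4)*15)) -> (((6*3)*15)+(((3*2)*4)*15))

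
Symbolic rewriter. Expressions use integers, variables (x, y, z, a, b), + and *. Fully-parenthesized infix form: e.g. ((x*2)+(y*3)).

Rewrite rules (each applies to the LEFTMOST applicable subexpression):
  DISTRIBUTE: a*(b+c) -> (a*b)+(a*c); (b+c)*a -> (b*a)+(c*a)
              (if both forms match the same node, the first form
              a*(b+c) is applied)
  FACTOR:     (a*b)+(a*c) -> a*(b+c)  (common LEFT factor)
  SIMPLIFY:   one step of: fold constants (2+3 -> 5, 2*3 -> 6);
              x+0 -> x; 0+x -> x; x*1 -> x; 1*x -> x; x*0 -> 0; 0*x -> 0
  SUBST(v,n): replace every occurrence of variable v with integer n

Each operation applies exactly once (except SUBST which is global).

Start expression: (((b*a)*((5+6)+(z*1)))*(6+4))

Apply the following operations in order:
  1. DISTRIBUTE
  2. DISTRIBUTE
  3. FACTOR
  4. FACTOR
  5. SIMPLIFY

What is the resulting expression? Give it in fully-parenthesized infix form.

Answer: (((b*a)*(11+(z*1)))*(6+4))

Derivation:
Start: (((b*a)*((5+6)+(z*1)))*(6+4))
Apply DISTRIBUTE at root (target: (((b*a)*((5+6)+(z*1)))*(6+4))): (((b*a)*((5+6)+(z*1)))*(6+4)) -> ((((b*a)*((5+6)+(z*1)))*6)+(((b*a)*((5+6)+(z*1)))*4))
Apply DISTRIBUTE at LL (target: ((b*a)*((5+6)+(z*1)))): ((((b*a)*((5+6)+(z*1)))*6)+(((b*a)*((5+6)+(z*1)))*4)) -> (((((b*a)*(5+6))+((b*a)*(z*1)))*6)+(((b*a)*((5+6)+(z*1)))*4))
Apply FACTOR at LL (target: (((b*a)*(5+6))+((b*a)*(z*1)))): (((((b*a)*(5+6))+((b*a)*(z*1)))*6)+(((b*a)*((5+6)+(z*1)))*4)) -> ((((b*a)*((5+6)+(z*1)))*6)+(((b*a)*((5+6)+(z*1)))*4))
Apply FACTOR at root (target: ((((b*a)*((5+6)+(z*1)))*6)+(((b*a)*((5+6)+(z*1)))*4))): ((((b*a)*((5+6)+(z*1)))*6)+(((b*a)*((5+6)+(z*1)))*4)) -> (((b*a)*((5+6)+(z*1)))*(6+4))
Apply SIMPLIFY at LRL (target: (5+6)): (((b*a)*((5+6)+(z*1)))*(6+4)) -> (((b*a)*(11+(z*1)))*(6+4))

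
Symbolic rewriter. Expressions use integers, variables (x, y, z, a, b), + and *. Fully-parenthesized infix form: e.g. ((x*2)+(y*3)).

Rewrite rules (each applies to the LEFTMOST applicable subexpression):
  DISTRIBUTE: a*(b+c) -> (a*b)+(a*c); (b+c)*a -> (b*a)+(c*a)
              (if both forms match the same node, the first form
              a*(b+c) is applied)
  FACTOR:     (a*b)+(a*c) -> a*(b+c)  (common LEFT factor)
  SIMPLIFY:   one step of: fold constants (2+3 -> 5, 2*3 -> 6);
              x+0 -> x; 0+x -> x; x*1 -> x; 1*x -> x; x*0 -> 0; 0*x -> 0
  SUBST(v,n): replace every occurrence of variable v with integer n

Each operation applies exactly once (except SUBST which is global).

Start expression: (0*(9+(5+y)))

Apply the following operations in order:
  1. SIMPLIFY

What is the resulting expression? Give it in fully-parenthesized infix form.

Start: (0*(9+(5+y)))
Apply SIMPLIFY at root (target: (0*(9+(5+y)))): (0*(9+(5+y))) -> 0

Answer: 0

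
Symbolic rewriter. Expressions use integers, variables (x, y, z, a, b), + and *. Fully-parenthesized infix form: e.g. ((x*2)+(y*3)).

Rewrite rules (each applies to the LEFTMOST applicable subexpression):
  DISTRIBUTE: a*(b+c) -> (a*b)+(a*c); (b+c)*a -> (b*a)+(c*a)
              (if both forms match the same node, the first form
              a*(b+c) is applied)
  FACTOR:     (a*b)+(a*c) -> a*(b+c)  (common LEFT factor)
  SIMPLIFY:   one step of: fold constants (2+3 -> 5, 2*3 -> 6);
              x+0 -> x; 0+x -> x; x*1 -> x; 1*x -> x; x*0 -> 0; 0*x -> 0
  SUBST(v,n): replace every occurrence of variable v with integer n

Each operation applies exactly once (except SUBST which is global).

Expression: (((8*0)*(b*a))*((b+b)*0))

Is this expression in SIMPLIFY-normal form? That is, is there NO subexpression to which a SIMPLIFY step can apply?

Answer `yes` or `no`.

Expression: (((8*0)*(b*a))*((b+b)*0))
Scanning for simplifiable subexpressions (pre-order)...
  at root: (((8*0)*(b*a))*((b+b)*0)) (not simplifiable)
  at L: ((8*0)*(b*a)) (not simplifiable)
  at LL: (8*0) (SIMPLIFIABLE)
  at LR: (b*a) (not simplifiable)
  at R: ((b+b)*0) (SIMPLIFIABLE)
  at RL: (b+b) (not simplifiable)
Found simplifiable subexpr at path LL: (8*0)
One SIMPLIFY step would give: ((0*(b*a))*((b+b)*0))
-> NOT in normal form.

Answer: no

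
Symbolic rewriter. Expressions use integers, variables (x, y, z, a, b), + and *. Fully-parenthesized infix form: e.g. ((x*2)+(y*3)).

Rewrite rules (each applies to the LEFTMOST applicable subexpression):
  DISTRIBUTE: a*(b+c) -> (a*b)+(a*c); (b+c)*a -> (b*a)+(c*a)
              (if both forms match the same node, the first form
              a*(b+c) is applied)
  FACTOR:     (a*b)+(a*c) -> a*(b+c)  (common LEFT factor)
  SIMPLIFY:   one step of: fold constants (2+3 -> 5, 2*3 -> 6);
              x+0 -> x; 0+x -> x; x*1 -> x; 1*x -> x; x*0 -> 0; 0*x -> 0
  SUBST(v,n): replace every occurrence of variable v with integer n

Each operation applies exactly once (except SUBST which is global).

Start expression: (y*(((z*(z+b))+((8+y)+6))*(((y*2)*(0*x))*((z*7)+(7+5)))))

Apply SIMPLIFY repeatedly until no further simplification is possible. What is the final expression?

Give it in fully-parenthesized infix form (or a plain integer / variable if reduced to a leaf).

Start: (y*(((z*(z+b))+((8+y)+6))*(((y*2)*(0*x))*((z*7)+(7+5)))))
Step 1: at RRLR: (0*x) -> 0; overall: (y*(((z*(z+b))+((8+y)+6))*(((y*2)*(0*x))*((z*7)+(7+5))))) -> (y*(((z*(z+b))+((8+y)+6))*(((y*2)*0)*((z*7)+(7+5)))))
Step 2: at RRL: ((y*2)*0) -> 0; overall: (y*(((z*(z+b))+((8+y)+6))*(((y*2)*0)*((z*7)+(7+5))))) -> (y*(((z*(z+b))+((8+y)+6))*(0*((z*7)+(7+5)))))
Step 3: at RR: (0*((z*7)+(7+5))) -> 0; overall: (y*(((z*(z+b))+((8+y)+6))*(0*((z*7)+(7+5))))) -> (y*(((z*(z+b))+((8+y)+6))*0))
Step 4: at R: (((z*(z+b))+((8+y)+6))*0) -> 0; overall: (y*(((z*(z+b))+((8+y)+6))*0)) -> (y*0)
Step 5: at root: (y*0) -> 0; overall: (y*0) -> 0
Fixed point: 0

Answer: 0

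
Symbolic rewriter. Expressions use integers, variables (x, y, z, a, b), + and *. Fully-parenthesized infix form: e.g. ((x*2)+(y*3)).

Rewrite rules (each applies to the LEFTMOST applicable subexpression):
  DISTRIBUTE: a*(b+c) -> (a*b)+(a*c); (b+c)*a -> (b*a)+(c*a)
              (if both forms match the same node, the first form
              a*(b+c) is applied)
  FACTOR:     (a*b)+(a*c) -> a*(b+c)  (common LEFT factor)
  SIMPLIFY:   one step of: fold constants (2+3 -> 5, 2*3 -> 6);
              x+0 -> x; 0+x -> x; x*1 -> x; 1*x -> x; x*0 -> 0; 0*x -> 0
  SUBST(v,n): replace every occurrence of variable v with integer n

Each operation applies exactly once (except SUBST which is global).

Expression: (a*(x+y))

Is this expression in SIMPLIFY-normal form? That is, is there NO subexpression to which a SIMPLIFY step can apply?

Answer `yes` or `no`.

Answer: yes

Derivation:
Expression: (a*(x+y))
Scanning for simplifiable subexpressions (pre-order)...
  at root: (a*(x+y)) (not simplifiable)
  at R: (x+y) (not simplifiable)
Result: no simplifiable subexpression found -> normal form.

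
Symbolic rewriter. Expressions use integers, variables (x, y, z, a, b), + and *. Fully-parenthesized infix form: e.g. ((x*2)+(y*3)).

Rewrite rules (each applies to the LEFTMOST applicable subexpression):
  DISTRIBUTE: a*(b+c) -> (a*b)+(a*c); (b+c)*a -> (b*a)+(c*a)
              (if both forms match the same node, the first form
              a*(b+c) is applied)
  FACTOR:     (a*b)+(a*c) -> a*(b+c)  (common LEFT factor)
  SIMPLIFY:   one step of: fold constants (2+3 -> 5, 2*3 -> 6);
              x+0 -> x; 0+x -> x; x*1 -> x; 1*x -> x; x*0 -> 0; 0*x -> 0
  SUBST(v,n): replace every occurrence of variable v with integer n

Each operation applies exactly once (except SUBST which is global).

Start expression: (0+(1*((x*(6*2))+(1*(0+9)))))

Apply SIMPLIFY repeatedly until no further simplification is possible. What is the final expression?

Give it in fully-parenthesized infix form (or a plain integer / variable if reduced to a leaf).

Start: (0+(1*((x*(6*2))+(1*(0+9)))))
Step 1: at root: (0+(1*((x*(6*2))+(1*(0+9))))) -> (1*((x*(6*2))+(1*(0+9)))); overall: (0+(1*((x*(6*2))+(1*(0+9))))) -> (1*((x*(6*2))+(1*(0+9))))
Step 2: at root: (1*((x*(6*2))+(1*(0+9)))) -> ((x*(6*2))+(1*(0+9))); overall: (1*((x*(6*2))+(1*(0+9)))) -> ((x*(6*2))+(1*(0+9)))
Step 3: at LR: (6*2) -> 12; overall: ((x*(6*2))+(1*(0+9))) -> ((x*12)+(1*(0+9)))
Step 4: at R: (1*(0+9)) -> (0+9); overall: ((x*12)+(1*(0+9))) -> ((x*12)+(0+9))
Step 5: at R: (0+9) -> 9; overall: ((x*12)+(0+9)) -> ((x*12)+9)
Fixed point: ((x*12)+9)

Answer: ((x*12)+9)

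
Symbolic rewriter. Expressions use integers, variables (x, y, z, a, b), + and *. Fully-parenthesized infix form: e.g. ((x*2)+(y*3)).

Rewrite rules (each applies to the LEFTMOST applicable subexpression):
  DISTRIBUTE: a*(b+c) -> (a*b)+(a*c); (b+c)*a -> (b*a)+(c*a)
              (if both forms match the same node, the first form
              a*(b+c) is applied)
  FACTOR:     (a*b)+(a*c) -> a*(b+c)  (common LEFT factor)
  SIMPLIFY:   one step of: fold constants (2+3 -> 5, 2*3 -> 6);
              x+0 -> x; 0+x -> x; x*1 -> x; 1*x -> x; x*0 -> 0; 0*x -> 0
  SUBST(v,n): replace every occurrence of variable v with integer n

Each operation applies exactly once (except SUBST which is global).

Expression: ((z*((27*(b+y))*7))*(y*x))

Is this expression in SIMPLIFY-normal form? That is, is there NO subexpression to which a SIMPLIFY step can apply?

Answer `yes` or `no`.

Expression: ((z*((27*(b+y))*7))*(y*x))
Scanning for simplifiable subexpressions (pre-order)...
  at root: ((z*((27*(b+y))*7))*(y*x)) (not simplifiable)
  at L: (z*((27*(b+y))*7)) (not simplifiable)
  at LR: ((27*(b+y))*7) (not simplifiable)
  at LRL: (27*(b+y)) (not simplifiable)
  at LRLR: (b+y) (not simplifiable)
  at R: (y*x) (not simplifiable)
Result: no simplifiable subexpression found -> normal form.

Answer: yes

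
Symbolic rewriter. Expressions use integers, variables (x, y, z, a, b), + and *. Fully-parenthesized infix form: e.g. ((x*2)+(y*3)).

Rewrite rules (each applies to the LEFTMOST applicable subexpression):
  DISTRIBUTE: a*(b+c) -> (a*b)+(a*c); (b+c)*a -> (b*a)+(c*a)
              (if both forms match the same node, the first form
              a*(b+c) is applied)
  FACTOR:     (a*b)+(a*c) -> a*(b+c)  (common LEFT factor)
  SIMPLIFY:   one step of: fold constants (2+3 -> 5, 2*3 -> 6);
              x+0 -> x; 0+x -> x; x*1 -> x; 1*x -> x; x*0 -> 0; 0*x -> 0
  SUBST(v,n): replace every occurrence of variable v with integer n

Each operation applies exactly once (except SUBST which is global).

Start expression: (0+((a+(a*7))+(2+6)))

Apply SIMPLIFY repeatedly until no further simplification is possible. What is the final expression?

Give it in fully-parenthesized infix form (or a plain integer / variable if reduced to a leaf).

Start: (0+((a+(a*7))+(2+6)))
Step 1: at root: (0+((a+(a*7))+(2+6))) -> ((a+(a*7))+(2+6)); overall: (0+((a+(a*7))+(2+6))) -> ((a+(a*7))+(2+6))
Step 2: at R: (2+6) -> 8; overall: ((a+(a*7))+(2+6)) -> ((a+(a*7))+8)
Fixed point: ((a+(a*7))+8)

Answer: ((a+(a*7))+8)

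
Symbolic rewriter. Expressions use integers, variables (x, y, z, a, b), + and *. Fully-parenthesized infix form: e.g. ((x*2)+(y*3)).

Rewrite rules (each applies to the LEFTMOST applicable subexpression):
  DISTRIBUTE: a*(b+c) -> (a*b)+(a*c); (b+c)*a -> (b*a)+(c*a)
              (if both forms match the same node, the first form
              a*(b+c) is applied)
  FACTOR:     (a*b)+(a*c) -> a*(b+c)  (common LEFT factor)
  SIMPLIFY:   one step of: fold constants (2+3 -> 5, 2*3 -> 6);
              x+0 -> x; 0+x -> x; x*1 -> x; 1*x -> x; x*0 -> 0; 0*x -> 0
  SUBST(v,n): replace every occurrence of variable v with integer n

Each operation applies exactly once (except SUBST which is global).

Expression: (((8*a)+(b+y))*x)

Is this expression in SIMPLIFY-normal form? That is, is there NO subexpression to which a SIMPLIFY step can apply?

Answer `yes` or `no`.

Answer: yes

Derivation:
Expression: (((8*a)+(b+y))*x)
Scanning for simplifiable subexpressions (pre-order)...
  at root: (((8*a)+(b+y))*x) (not simplifiable)
  at L: ((8*a)+(b+y)) (not simplifiable)
  at LL: (8*a) (not simplifiable)
  at LR: (b+y) (not simplifiable)
Result: no simplifiable subexpression found -> normal form.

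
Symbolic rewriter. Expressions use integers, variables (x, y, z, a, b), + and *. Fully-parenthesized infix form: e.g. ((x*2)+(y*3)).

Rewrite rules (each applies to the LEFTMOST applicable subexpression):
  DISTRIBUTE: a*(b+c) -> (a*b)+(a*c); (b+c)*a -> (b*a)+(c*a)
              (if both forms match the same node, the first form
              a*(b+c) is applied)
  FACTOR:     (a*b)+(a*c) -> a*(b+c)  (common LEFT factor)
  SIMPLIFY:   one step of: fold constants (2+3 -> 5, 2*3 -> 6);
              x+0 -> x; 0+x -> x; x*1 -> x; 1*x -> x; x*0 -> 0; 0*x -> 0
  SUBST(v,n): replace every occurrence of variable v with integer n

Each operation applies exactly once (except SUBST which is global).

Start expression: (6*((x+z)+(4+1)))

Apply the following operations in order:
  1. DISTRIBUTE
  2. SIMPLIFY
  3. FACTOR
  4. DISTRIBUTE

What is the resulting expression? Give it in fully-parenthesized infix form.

Start: (6*((x+z)+(4+1)))
Apply DISTRIBUTE at root (target: (6*((x+z)+(4+1)))): (6*((x+z)+(4+1))) -> ((6*(x+z))+(6*(4+1)))
Apply SIMPLIFY at RR (target: (4+1)): ((6*(x+z))+(6*(4+1))) -> ((6*(x+z))+(6*5))
Apply FACTOR at root (target: ((6*(x+z))+(6*5))): ((6*(x+z))+(6*5)) -> (6*((x+z)+5))
Apply DISTRIBUTE at root (target: (6*((x+z)+5))): (6*((x+z)+5)) -> ((6*(x+z))+(6*5))

Answer: ((6*(x+z))+(6*5))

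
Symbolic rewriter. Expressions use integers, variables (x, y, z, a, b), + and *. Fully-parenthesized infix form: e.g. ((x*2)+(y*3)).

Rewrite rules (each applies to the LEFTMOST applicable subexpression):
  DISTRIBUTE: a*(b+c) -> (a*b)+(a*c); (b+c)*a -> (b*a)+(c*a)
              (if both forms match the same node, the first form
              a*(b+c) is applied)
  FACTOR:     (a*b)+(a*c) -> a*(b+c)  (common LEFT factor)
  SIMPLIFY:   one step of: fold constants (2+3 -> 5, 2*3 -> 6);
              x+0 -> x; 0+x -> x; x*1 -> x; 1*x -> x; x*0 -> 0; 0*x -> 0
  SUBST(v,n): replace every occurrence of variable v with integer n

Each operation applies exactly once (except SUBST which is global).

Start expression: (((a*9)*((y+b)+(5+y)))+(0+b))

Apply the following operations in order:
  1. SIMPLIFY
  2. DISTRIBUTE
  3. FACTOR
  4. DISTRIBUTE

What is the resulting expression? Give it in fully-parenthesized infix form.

Answer: ((((a*9)*(y+b))+((a*9)*(5+y)))+b)

Derivation:
Start: (((a*9)*((y+b)+(5+y)))+(0+b))
Apply SIMPLIFY at R (target: (0+b)): (((a*9)*((y+b)+(5+y)))+(0+b)) -> (((a*9)*((y+b)+(5+y)))+b)
Apply DISTRIBUTE at L (target: ((a*9)*((y+b)+(5+y)))): (((a*9)*((y+b)+(5+y)))+b) -> ((((a*9)*(y+b))+((a*9)*(5+y)))+b)
Apply FACTOR at L (target: (((a*9)*(y+b))+((a*9)*(5+y)))): ((((a*9)*(y+b))+((a*9)*(5+y)))+b) -> (((a*9)*((y+b)+(5+y)))+b)
Apply DISTRIBUTE at L (target: ((a*9)*((y+b)+(5+y)))): (((a*9)*((y+b)+(5+y)))+b) -> ((((a*9)*(y+b))+((a*9)*(5+y)))+b)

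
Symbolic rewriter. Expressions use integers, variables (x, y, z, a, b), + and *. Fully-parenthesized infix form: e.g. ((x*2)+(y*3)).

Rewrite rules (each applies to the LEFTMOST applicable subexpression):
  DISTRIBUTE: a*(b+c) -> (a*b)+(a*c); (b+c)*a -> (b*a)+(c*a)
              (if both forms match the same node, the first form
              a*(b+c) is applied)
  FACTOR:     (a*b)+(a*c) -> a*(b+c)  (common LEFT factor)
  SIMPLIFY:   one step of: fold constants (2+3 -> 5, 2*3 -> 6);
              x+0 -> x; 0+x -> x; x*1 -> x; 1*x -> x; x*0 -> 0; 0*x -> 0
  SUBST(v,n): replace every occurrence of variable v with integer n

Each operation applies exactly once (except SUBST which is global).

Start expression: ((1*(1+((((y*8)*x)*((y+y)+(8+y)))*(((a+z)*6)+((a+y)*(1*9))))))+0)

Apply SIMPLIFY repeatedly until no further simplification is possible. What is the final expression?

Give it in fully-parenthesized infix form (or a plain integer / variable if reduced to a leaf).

Start: ((1*(1+((((y*8)*x)*((y+y)+(8+y)))*(((a+z)*6)+((a+y)*(1*9))))))+0)
Step 1: at root: ((1*(1+((((y*8)*x)*((y+y)+(8+y)))*(((a+z)*6)+((a+y)*(1*9))))))+0) -> (1*(1+((((y*8)*x)*((y+y)+(8+y)))*(((a+z)*6)+((a+y)*(1*9)))))); overall: ((1*(1+((((y*8)*x)*((y+y)+(8+y)))*(((a+z)*6)+((a+y)*(1*9))))))+0) -> (1*(1+((((y*8)*x)*((y+y)+(8+y)))*(((a+z)*6)+((a+y)*(1*9))))))
Step 2: at root: (1*(1+((((y*8)*x)*((y+y)+(8+y)))*(((a+z)*6)+((a+y)*(1*9)))))) -> (1+((((y*8)*x)*((y+y)+(8+y)))*(((a+z)*6)+((a+y)*(1*9))))); overall: (1*(1+((((y*8)*x)*((y+y)+(8+y)))*(((a+z)*6)+((a+y)*(1*9)))))) -> (1+((((y*8)*x)*((y+y)+(8+y)))*(((a+z)*6)+((a+y)*(1*9)))))
Step 3: at RRRR: (1*9) -> 9; overall: (1+((((y*8)*x)*((y+y)+(8+y)))*(((a+z)*6)+((a+y)*(1*9))))) -> (1+((((y*8)*x)*((y+y)+(8+y)))*(((a+z)*6)+((a+y)*9))))
Fixed point: (1+((((y*8)*x)*((y+y)+(8+y)))*(((a+z)*6)+((a+y)*9))))

Answer: (1+((((y*8)*x)*((y+y)+(8+y)))*(((a+z)*6)+((a+y)*9))))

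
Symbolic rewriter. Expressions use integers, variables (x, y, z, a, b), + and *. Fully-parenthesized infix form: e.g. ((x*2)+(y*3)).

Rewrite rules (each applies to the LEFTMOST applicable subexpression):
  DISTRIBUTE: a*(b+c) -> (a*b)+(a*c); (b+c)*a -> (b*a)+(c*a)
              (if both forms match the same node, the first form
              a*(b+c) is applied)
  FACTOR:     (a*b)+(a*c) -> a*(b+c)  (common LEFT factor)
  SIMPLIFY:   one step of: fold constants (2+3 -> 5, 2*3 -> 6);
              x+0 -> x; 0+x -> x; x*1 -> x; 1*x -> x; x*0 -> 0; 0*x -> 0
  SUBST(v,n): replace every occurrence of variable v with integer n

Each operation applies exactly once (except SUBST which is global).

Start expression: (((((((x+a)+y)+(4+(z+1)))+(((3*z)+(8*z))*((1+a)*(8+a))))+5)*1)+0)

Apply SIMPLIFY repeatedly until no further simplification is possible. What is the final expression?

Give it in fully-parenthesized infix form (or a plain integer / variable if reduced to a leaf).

Start: (((((((x+a)+y)+(4+(z+1)))+(((3*z)+(8*z))*((1+a)*(8+a))))+5)*1)+0)
Step 1: at root: (((((((x+a)+y)+(4+(z+1)))+(((3*z)+(8*z))*((1+a)*(8+a))))+5)*1)+0) -> ((((((x+a)+y)+(4+(z+1)))+(((3*z)+(8*z))*((1+a)*(8+a))))+5)*1); overall: (((((((x+a)+y)+(4+(z+1)))+(((3*z)+(8*z))*((1+a)*(8+a))))+5)*1)+0) -> ((((((x+a)+y)+(4+(z+1)))+(((3*z)+(8*z))*((1+a)*(8+a))))+5)*1)
Step 2: at root: ((((((x+a)+y)+(4+(z+1)))+(((3*z)+(8*z))*((1+a)*(8+a))))+5)*1) -> (((((x+a)+y)+(4+(z+1)))+(((3*z)+(8*z))*((1+a)*(8+a))))+5); overall: ((((((x+a)+y)+(4+(z+1)))+(((3*z)+(8*z))*((1+a)*(8+a))))+5)*1) -> (((((x+a)+y)+(4+(z+1)))+(((3*z)+(8*z))*((1+a)*(8+a))))+5)
Fixed point: (((((x+a)+y)+(4+(z+1)))+(((3*z)+(8*z))*((1+a)*(8+a))))+5)

Answer: (((((x+a)+y)+(4+(z+1)))+(((3*z)+(8*z))*((1+a)*(8+a))))+5)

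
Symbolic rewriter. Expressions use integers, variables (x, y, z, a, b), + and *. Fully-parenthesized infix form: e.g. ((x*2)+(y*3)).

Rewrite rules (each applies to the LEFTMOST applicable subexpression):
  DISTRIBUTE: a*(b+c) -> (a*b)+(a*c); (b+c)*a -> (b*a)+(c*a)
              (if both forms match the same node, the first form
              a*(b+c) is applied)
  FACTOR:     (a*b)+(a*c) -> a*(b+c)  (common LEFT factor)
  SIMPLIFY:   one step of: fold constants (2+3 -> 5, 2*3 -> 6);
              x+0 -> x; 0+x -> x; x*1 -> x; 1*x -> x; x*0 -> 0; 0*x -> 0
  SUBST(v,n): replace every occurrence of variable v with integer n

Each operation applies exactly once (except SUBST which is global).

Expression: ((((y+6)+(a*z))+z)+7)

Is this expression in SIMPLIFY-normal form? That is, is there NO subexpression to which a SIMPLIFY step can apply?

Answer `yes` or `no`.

Answer: yes

Derivation:
Expression: ((((y+6)+(a*z))+z)+7)
Scanning for simplifiable subexpressions (pre-order)...
  at root: ((((y+6)+(a*z))+z)+7) (not simplifiable)
  at L: (((y+6)+(a*z))+z) (not simplifiable)
  at LL: ((y+6)+(a*z)) (not simplifiable)
  at LLL: (y+6) (not simplifiable)
  at LLR: (a*z) (not simplifiable)
Result: no simplifiable subexpression found -> normal form.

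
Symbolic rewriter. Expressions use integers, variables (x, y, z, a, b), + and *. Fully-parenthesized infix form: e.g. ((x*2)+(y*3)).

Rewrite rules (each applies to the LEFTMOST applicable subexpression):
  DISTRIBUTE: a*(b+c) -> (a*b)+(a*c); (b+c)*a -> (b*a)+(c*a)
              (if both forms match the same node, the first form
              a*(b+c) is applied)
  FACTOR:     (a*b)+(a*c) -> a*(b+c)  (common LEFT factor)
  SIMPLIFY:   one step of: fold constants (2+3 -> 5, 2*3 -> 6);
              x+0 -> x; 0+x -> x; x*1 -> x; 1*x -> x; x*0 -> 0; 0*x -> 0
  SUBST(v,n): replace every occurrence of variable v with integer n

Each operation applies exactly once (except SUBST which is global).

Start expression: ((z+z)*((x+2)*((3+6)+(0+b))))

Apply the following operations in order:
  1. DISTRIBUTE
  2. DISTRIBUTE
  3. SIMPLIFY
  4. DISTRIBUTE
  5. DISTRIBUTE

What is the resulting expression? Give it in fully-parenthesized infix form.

Answer: (((z*((x*9)+(2*9)))+(z*((x+2)*(0+b))))+(z*((x+2)*((3+6)+(0+b)))))

Derivation:
Start: ((z+z)*((x+2)*((3+6)+(0+b))))
Apply DISTRIBUTE at root (target: ((z+z)*((x+2)*((3+6)+(0+b))))): ((z+z)*((x+2)*((3+6)+(0+b)))) -> ((z*((x+2)*((3+6)+(0+b))))+(z*((x+2)*((3+6)+(0+b)))))
Apply DISTRIBUTE at LR (target: ((x+2)*((3+6)+(0+b)))): ((z*((x+2)*((3+6)+(0+b))))+(z*((x+2)*((3+6)+(0+b))))) -> ((z*(((x+2)*(3+6))+((x+2)*(0+b))))+(z*((x+2)*((3+6)+(0+b)))))
Apply SIMPLIFY at LRLR (target: (3+6)): ((z*(((x+2)*(3+6))+((x+2)*(0+b))))+(z*((x+2)*((3+6)+(0+b))))) -> ((z*(((x+2)*9)+((x+2)*(0+b))))+(z*((x+2)*((3+6)+(0+b)))))
Apply DISTRIBUTE at L (target: (z*(((x+2)*9)+((x+2)*(0+b))))): ((z*(((x+2)*9)+((x+2)*(0+b))))+(z*((x+2)*((3+6)+(0+b))))) -> (((z*((x+2)*9))+(z*((x+2)*(0+b))))+(z*((x+2)*((3+6)+(0+b)))))
Apply DISTRIBUTE at LLR (target: ((x+2)*9)): (((z*((x+2)*9))+(z*((x+2)*(0+b))))+(z*((x+2)*((3+6)+(0+b))))) -> (((z*((x*9)+(2*9)))+(z*((x+2)*(0+b))))+(z*((x+2)*((3+6)+(0+b)))))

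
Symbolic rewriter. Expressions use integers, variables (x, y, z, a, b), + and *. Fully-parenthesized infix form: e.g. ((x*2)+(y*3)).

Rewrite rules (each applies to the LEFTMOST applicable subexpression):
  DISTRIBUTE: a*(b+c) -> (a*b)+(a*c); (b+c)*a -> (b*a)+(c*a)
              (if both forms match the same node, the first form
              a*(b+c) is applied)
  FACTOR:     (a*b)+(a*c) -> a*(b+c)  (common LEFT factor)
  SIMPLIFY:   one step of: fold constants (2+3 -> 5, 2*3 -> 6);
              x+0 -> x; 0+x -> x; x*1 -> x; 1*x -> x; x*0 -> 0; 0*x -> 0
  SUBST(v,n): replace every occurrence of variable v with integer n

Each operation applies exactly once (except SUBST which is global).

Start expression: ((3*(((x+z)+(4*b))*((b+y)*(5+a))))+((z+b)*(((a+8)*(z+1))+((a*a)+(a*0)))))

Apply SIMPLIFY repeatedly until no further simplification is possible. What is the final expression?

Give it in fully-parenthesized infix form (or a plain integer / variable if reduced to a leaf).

Answer: ((3*(((x+z)+(4*b))*((b+y)*(5+a))))+((z+b)*(((a+8)*(z+1))+(a*a))))

Derivation:
Start: ((3*(((x+z)+(4*b))*((b+y)*(5+a))))+((z+b)*(((a+8)*(z+1))+((a*a)+(a*0)))))
Step 1: at RRRR: (a*0) -> 0; overall: ((3*(((x+z)+(4*b))*((b+y)*(5+a))))+((z+b)*(((a+8)*(z+1))+((a*a)+(a*0))))) -> ((3*(((x+z)+(4*b))*((b+y)*(5+a))))+((z+b)*(((a+8)*(z+1))+((a*a)+0))))
Step 2: at RRR: ((a*a)+0) -> (a*a); overall: ((3*(((x+z)+(4*b))*((b+y)*(5+a))))+((z+b)*(((a+8)*(z+1))+((a*a)+0)))) -> ((3*(((x+z)+(4*b))*((b+y)*(5+a))))+((z+b)*(((a+8)*(z+1))+(a*a))))
Fixed point: ((3*(((x+z)+(4*b))*((b+y)*(5+a))))+((z+b)*(((a+8)*(z+1))+(a*a))))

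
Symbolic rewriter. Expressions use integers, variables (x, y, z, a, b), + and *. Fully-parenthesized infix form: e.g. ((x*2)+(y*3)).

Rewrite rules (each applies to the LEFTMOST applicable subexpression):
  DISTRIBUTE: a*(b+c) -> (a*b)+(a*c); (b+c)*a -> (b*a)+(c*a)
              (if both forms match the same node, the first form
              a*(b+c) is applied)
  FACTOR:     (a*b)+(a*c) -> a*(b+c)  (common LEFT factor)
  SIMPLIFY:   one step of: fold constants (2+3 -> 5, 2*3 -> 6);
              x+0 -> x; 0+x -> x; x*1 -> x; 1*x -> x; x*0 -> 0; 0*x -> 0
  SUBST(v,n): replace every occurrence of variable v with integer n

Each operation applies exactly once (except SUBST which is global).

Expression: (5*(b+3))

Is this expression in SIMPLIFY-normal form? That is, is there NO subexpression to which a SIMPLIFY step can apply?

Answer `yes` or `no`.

Answer: yes

Derivation:
Expression: (5*(b+3))
Scanning for simplifiable subexpressions (pre-order)...
  at root: (5*(b+3)) (not simplifiable)
  at R: (b+3) (not simplifiable)
Result: no simplifiable subexpression found -> normal form.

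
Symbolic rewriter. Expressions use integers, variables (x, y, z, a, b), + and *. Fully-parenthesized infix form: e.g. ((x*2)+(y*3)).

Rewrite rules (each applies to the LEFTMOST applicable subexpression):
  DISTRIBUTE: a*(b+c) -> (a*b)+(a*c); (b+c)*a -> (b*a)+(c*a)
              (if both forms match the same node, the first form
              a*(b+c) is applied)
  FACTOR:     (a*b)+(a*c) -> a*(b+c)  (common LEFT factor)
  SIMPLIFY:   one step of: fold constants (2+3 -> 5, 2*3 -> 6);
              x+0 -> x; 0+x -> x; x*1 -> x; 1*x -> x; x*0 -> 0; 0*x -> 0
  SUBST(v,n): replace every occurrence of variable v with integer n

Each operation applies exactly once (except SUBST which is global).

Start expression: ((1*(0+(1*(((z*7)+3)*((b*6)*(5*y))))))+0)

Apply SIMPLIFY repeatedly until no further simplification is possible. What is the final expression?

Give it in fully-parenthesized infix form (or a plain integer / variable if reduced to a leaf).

Answer: (((z*7)+3)*((b*6)*(5*y)))

Derivation:
Start: ((1*(0+(1*(((z*7)+3)*((b*6)*(5*y))))))+0)
Step 1: at root: ((1*(0+(1*(((z*7)+3)*((b*6)*(5*y))))))+0) -> (1*(0+(1*(((z*7)+3)*((b*6)*(5*y)))))); overall: ((1*(0+(1*(((z*7)+3)*((b*6)*(5*y))))))+0) -> (1*(0+(1*(((z*7)+3)*((b*6)*(5*y))))))
Step 2: at root: (1*(0+(1*(((z*7)+3)*((b*6)*(5*y)))))) -> (0+(1*(((z*7)+3)*((b*6)*(5*y))))); overall: (1*(0+(1*(((z*7)+3)*((b*6)*(5*y)))))) -> (0+(1*(((z*7)+3)*((b*6)*(5*y)))))
Step 3: at root: (0+(1*(((z*7)+3)*((b*6)*(5*y))))) -> (1*(((z*7)+3)*((b*6)*(5*y)))); overall: (0+(1*(((z*7)+3)*((b*6)*(5*y))))) -> (1*(((z*7)+3)*((b*6)*(5*y))))
Step 4: at root: (1*(((z*7)+3)*((b*6)*(5*y)))) -> (((z*7)+3)*((b*6)*(5*y))); overall: (1*(((z*7)+3)*((b*6)*(5*y)))) -> (((z*7)+3)*((b*6)*(5*y)))
Fixed point: (((z*7)+3)*((b*6)*(5*y)))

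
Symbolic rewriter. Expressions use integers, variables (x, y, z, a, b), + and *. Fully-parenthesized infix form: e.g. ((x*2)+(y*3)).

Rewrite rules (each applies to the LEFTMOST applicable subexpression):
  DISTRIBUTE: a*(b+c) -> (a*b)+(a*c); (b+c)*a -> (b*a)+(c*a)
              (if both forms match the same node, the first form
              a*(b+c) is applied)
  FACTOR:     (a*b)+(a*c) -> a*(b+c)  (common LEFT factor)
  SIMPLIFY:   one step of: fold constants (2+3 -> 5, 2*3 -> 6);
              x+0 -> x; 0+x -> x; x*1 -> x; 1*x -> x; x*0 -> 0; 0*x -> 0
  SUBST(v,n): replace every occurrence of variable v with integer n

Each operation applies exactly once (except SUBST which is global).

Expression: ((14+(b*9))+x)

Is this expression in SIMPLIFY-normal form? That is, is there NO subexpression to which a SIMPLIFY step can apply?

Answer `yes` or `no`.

Expression: ((14+(b*9))+x)
Scanning for simplifiable subexpressions (pre-order)...
  at root: ((14+(b*9))+x) (not simplifiable)
  at L: (14+(b*9)) (not simplifiable)
  at LR: (b*9) (not simplifiable)
Result: no simplifiable subexpression found -> normal form.

Answer: yes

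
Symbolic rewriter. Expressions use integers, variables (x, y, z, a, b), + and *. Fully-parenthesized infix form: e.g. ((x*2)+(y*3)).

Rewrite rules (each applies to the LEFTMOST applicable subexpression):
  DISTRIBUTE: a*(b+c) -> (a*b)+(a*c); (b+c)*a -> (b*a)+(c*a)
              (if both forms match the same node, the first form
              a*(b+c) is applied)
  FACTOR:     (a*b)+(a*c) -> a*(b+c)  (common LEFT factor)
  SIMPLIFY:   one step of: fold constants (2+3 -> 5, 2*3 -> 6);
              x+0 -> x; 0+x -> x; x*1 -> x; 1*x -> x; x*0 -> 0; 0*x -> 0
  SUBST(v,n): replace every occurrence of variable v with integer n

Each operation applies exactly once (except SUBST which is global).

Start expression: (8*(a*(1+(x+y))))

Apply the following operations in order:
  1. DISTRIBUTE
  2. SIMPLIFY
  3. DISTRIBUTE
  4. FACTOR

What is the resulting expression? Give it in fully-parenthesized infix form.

Start: (8*(a*(1+(x+y))))
Apply DISTRIBUTE at R (target: (a*(1+(x+y)))): (8*(a*(1+(x+y)))) -> (8*((a*1)+(a*(x+y))))
Apply SIMPLIFY at RL (target: (a*1)): (8*((a*1)+(a*(x+y)))) -> (8*(a+(a*(x+y))))
Apply DISTRIBUTE at root (target: (8*(a+(a*(x+y))))): (8*(a+(a*(x+y)))) -> ((8*a)+(8*(a*(x+y))))
Apply FACTOR at root (target: ((8*a)+(8*(a*(x+y))))): ((8*a)+(8*(a*(x+y)))) -> (8*(a+(a*(x+y))))

Answer: (8*(a+(a*(x+y))))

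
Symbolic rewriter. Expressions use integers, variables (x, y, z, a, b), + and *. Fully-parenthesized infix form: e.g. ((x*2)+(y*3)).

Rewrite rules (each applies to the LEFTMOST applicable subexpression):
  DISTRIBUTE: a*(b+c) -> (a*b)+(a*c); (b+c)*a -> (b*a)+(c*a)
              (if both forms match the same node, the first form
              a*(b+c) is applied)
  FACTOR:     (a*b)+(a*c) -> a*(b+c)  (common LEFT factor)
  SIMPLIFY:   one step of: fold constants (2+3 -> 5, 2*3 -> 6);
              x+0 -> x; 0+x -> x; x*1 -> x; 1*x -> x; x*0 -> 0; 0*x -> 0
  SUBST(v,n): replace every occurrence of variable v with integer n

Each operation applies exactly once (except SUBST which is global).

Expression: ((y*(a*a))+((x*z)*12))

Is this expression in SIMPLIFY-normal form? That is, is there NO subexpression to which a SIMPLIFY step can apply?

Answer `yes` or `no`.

Answer: yes

Derivation:
Expression: ((y*(a*a))+((x*z)*12))
Scanning for simplifiable subexpressions (pre-order)...
  at root: ((y*(a*a))+((x*z)*12)) (not simplifiable)
  at L: (y*(a*a)) (not simplifiable)
  at LR: (a*a) (not simplifiable)
  at R: ((x*z)*12) (not simplifiable)
  at RL: (x*z) (not simplifiable)
Result: no simplifiable subexpression found -> normal form.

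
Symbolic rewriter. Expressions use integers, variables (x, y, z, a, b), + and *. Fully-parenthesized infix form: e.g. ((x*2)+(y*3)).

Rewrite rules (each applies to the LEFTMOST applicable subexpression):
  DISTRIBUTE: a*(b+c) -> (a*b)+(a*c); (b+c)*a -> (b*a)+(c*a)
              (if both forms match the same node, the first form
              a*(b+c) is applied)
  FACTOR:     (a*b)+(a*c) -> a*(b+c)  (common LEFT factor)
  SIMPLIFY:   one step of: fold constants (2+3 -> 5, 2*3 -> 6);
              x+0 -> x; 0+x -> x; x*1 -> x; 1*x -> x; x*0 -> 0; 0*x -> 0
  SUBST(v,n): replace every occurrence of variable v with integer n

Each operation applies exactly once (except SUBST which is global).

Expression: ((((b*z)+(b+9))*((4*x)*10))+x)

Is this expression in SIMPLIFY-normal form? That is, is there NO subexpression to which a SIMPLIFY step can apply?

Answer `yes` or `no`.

Answer: yes

Derivation:
Expression: ((((b*z)+(b+9))*((4*x)*10))+x)
Scanning for simplifiable subexpressions (pre-order)...
  at root: ((((b*z)+(b+9))*((4*x)*10))+x) (not simplifiable)
  at L: (((b*z)+(b+9))*((4*x)*10)) (not simplifiable)
  at LL: ((b*z)+(b+9)) (not simplifiable)
  at LLL: (b*z) (not simplifiable)
  at LLR: (b+9) (not simplifiable)
  at LR: ((4*x)*10) (not simplifiable)
  at LRL: (4*x) (not simplifiable)
Result: no simplifiable subexpression found -> normal form.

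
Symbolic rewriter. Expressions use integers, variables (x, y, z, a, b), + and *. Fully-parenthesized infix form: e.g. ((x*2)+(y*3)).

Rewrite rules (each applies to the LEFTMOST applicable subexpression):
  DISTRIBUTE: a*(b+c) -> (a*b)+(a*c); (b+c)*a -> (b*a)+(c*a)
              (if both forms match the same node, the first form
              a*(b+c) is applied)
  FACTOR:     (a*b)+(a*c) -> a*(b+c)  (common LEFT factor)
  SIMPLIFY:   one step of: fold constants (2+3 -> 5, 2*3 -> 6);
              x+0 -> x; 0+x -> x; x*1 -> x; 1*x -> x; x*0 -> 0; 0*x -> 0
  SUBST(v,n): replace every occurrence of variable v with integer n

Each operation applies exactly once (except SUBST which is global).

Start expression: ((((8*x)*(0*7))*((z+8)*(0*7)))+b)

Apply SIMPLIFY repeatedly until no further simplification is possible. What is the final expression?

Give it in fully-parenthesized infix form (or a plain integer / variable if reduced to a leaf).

Answer: b

Derivation:
Start: ((((8*x)*(0*7))*((z+8)*(0*7)))+b)
Step 1: at LLR: (0*7) -> 0; overall: ((((8*x)*(0*7))*((z+8)*(0*7)))+b) -> ((((8*x)*0)*((z+8)*(0*7)))+b)
Step 2: at LL: ((8*x)*0) -> 0; overall: ((((8*x)*0)*((z+8)*(0*7)))+b) -> ((0*((z+8)*(0*7)))+b)
Step 3: at L: (0*((z+8)*(0*7))) -> 0; overall: ((0*((z+8)*(0*7)))+b) -> (0+b)
Step 4: at root: (0+b) -> b; overall: (0+b) -> b
Fixed point: b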